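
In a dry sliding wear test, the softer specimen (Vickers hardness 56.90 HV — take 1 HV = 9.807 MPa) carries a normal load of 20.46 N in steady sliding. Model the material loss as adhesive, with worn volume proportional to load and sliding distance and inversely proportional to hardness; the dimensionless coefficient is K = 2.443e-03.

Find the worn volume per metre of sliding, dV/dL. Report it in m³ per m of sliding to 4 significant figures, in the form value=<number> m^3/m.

All working math carries full precision — the intermediates are displayed rounded. Rounded once at the end: four significant figures.
Hardness H = 56.90 HV × 9.807 MPa/HV = 558.0 MPa = 5.580e+08 Pa.
Collected in SI base units: W = 20.46 N, H = 5.580e+08 Pa, K = 2.443e-03.
Wear rate dV/dL = K·W/H, so: 2.443e-03 · 20.46 / 5.580e+08 = 8.957e-11 m³/m.

value=8.957e-11 m^3/m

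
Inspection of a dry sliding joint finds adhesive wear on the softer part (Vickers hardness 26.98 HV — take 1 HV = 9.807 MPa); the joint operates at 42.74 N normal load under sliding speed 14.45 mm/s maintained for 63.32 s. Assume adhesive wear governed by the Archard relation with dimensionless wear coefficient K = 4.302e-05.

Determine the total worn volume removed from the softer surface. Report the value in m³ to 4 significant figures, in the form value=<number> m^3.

value=6.358e-12 m^3

The computation carries exact precision, and the intermediates are shown rounded; a lone final rounding: 4 significant figures.
Convert: Sliding speed v = 14.45 mm/s = 0.01445 m/s. Distance L = v·t = 0.01445 m/s × 63.32 s = 0.9150 m.
Convert: Hardness H = 26.98 HV × 9.807 MPa/HV = 264.6 MPa = 2.646e+08 Pa.
In SI base units, W = 42.74 N, H = 2.646e+08 Pa, K = 4.302e-05.
Wear volume V = K·W·L/H = 4.302e-05 · 42.74 · 0.9150 / 2.646e+08 = 6.358e-12 m³.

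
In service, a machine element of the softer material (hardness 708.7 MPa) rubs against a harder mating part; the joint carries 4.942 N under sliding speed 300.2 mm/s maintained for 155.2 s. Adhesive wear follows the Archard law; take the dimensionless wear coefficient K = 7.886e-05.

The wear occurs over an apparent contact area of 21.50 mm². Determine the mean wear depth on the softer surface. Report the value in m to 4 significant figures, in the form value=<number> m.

value=1.192e-06 m

Each operation carries exact precision. Intermediates are displayed rounded; one final rounding: 4 significant digits.
Convert: Sliding speed v = 300.2 mm/s = 0.3002 m/s. Distance covered L = v·t = 0.3002 m/s × 155.2 s = 46.59 m.
Convert: Hardness H = 708.7 MPa = 7.087e+08 Pa.
Convert: Contact area A = 21.50 mm² = 2.150e-05 m².
In SI base units: W = 4.942 N, H = 7.087e+08 Pa, K = 7.886e-05.
By Archard's law, V = K·W·L/H = 7.886e-05 · 4.942 · 46.59 / 7.087e+08 = 2.562e-11 m³.
Mean wear depth h = V/A = 2.562e-11 / 2.150e-05 = 1.192e-06 m.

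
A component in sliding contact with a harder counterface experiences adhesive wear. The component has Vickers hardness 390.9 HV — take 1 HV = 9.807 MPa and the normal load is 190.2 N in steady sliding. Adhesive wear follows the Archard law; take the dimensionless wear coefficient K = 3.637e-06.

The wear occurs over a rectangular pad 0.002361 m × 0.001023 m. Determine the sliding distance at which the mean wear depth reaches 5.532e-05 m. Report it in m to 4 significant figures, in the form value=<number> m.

Every step holds exact precision, and printed values are rounded. Rounded once at the end: four significant digits.
Convert: Hardness H = 390.9 HV × 9.807 MPa/HV = 3834 MPa = 3.834e+09 Pa.
Convert: Contact area A = 0.002361 m × 0.001023 m = 2.415e-06 m².
Working in SI base units: W = 190.2 N, H = 3.834e+09 Pa, K = 3.637e-06.
Wearable volume V_lim = h_lim·A = 5.532e-05 · 2.415e-06 = 1.336e-10 m³.
So the life L = V_lim·H/(K·W) = 1.336e-10 · 3.834e+09 / (3.637e-06 · 190.2) = 740.5 m.

value=740.5 m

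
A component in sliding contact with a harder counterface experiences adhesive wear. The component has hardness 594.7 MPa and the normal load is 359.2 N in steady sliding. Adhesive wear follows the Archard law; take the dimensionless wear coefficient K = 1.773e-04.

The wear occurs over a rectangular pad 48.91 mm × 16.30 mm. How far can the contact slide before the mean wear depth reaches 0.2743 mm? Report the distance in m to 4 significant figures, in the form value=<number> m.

All working math maintains exact precision; intermediate values appear rounded; one last rounding, at four significant figures.
Convert: Hardness H = 594.7 MPa = 5.947e+08 Pa.
Convert: Pad sides 48.91 mm × 16.30 mm = 0.04891 m × 0.01630 m. Contact area A = 0.04891 m × 0.01630 m = 7.972e-04 m².
Convert: Depth limit h_lim = 0.2743 mm = 2.743e-04 m.
Collected in SI base units: W = 359.2 N, H = 5.947e+08 Pa, K = 1.773e-04.
Permissible volume V_lim = h_lim·A = 2.743e-04 · 7.972e-04 = 2.187e-07 m³.
Sliding life L = V_lim·H/(K·W) = 2.187e-07 · 5.947e+08 / (1.773e-04 · 359.2) = 2042 m.

value=2042 m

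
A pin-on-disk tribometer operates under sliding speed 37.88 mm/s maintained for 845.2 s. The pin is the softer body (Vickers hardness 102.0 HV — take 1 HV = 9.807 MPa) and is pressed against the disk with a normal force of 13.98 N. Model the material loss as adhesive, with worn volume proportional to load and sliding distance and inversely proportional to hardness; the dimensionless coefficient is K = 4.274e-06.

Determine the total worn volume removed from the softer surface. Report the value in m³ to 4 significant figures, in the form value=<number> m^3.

value=1.912e-12 m^3

Shown intermediates are rounded, and the computation maintains full precision; a single final rounding to 4 significant figures.
Convert: Sliding speed v = 37.88 mm/s = 0.03788 m/s. Total distance L = v·t = 0.03788 m/s × 845.2 s = 32.02 m.
Convert: Hardness H = 102.0 HV × 9.807 MPa/HV = 1000 MPa = 1.000e+09 Pa.
Expressed in SI base units: W = 13.98 N, H = 1.000e+09 Pa, K = 4.274e-06.
Archard volume V = K·W·L/H = 4.274e-06 · 13.98 · 32.02 / 1.000e+09 = 1.912e-12 m³.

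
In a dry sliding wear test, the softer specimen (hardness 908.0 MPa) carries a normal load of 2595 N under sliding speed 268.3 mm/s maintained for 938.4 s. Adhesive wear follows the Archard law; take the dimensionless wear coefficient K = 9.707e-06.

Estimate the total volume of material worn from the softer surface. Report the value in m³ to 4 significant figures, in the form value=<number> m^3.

Intermediate values are displayed rounded; all working math holds exact precision, and one final rounding to 4 significant digits.
Sliding speed v = 268.3 mm/s = 0.2683 m/s. Distance L = v·t = 0.2683 m/s × 938.4 s = 251.8 m.
Hardness H = 908.0 MPa = 9.080e+08 Pa.
SI base units throughout: W = 2595 N, H = 9.080e+08 Pa, K = 9.707e-06.
Apply Archard: V = K·W·L/H = 9.707e-06 · 2595 · 251.8 / 9.080e+08 = 6.985e-09 m³.

value=6.985e-09 m^3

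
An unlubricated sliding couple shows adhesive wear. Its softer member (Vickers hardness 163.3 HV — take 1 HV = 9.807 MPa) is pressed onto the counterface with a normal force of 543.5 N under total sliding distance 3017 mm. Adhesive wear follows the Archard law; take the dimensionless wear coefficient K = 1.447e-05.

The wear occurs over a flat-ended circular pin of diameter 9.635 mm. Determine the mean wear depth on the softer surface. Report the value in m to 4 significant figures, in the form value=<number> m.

value=2.032e-07 m

Every step carries full precision; shown intermediates are rounded. Rounded once at the end to four significant figures.
Convert: Distance L = 3017 mm = 3.017 m.
Convert: Hardness H = 163.3 HV × 9.807 MPa/HV = 1601 MPa = 1.601e+09 Pa.
Convert: Pin diameter d = 9.635 mm = 0.009635 m. Contact area A = π·d²/4 = π·(0.009635 m)²/4 = 7.291e-05 m².
Restated in SI base units: W = 543.5 N, H = 1.601e+09 Pa, K = 1.447e-05.
Volume removed: V = K·W·L/H = 1.447e-05 · 543.5 · 3.017 / 1.601e+09 = 1.482e-11 m³.
Depth of wear h = V/A = 1.482e-11 / 7.291e-05 = 2.032e-07 m.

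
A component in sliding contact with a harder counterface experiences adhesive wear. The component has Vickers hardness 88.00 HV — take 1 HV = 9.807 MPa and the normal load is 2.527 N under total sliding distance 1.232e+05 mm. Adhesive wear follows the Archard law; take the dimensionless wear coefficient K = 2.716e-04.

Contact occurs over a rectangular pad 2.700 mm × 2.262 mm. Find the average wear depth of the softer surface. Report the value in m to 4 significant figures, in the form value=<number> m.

The algebra maintains full float precision — intermediate values are displayed rounded. Rounded once at the end to 4 significant digits.
Convert: Path length L = 1.232e+05 mm = 123.2 m.
Convert: Hardness H = 88.00 HV × 9.807 MPa/HV = 863.0 MPa = 8.630e+08 Pa.
Convert: Pad sides 2.700 mm × 2.262 mm = 0.002700 m × 0.002262 m. Contact area A = 0.002700 m × 0.002262 m = 6.107e-06 m².
Working in SI base units: W = 2.527 N, H = 8.630e+08 Pa, K = 2.716e-04.
Archard volume V = K·W·L/H = 2.716e-04 · 2.527 · 123.2 / 8.630e+08 = 9.798e-11 m³.
Depth h = V/A = 9.798e-11 / 6.107e-06 = 1.604e-05 m.

value=1.604e-05 m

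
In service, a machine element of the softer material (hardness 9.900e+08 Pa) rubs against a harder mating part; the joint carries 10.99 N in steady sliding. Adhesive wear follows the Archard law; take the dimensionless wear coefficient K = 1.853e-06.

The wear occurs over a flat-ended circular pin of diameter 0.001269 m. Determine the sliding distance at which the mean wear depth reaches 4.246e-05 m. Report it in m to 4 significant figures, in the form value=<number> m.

The algebra keeps full precision, and the intermediates appear rounded, and a single final rounding, at four significant figures.
Contact area A = π·d²/4 = π·(0.001269 m)²/4 = 1.265e-06 m².
As SI base values: W = 10.99 N, H = 9.900e+08 Pa, K = 1.853e-06.
Allowed volume V_lim = h_lim·A = 4.246e-05 · 1.265e-06 = 5.370e-11 m³.
So the life L = V_lim·H/(K·W) = 5.370e-11 · 9.900e+08 / (1.853e-06 · 10.99) = 2611 m.

value=2611 m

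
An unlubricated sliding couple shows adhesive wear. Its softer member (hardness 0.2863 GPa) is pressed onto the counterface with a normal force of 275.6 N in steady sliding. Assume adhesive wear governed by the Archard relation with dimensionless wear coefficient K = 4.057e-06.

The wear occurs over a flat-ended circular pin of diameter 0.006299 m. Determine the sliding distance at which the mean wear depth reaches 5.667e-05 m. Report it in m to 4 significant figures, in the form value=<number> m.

value=452.2 m

Each operation carries full precision, and the intermediates are shown rounded — rounded just once, at four significant digits.
Hardness H = 0.2863 GPa = 2.863e+08 Pa.
Contact area A = π·d²/4 = π·(0.006299 m)²/4 = 3.116e-05 m².
In SI base units, W = 275.6 N, H = 2.863e+08 Pa, K = 4.057e-06.
Wearable volume V_lim = h_lim·A = 5.667e-05 · 3.116e-05 = 1.766e-09 m³.
Thus life L = V_lim·H/(K·W) = 1.766e-09 · 2.863e+08 / (4.057e-06 · 275.6) = 452.2 m.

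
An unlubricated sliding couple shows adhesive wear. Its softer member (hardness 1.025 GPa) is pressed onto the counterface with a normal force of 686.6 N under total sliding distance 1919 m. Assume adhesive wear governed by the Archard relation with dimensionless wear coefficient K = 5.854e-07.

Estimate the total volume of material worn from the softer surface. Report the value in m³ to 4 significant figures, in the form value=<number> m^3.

value=7.525e-10 m^3

Intermediates are displayed rounded — all working math carries full float precision; a single final rounding: 4 significant digits.
Hardness H = 1.025 GPa = 1.025e+09 Pa.
Working in SI base units: W = 686.6 N, H = 1.025e+09 Pa, K = 5.854e-07.
Archard volume V = K·W·L/H = 5.854e-07 · 686.6 · 1919 / 1.025e+09 = 7.525e-10 m³.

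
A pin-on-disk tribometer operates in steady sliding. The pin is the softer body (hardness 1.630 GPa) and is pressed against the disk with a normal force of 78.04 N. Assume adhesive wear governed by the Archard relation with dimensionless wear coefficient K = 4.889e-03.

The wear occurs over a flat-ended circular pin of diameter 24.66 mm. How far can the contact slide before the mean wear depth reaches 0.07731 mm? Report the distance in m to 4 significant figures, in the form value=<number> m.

The intermediates appear rounded, and the computation runs at exact precision, and a lone final rounding: four significant digits.
Hardness H = 1.630 GPa = 1.630e+09 Pa.
Pin diameter d = 24.66 mm = 0.02466 m. Contact area A = π·d²/4 = π·(0.02466 m)²/4 = 4.776e-04 m².
Depth limit h_lim = 0.07731 mm = 7.731e-05 m.
Working in SI base units: W = 78.04 N, H = 1.630e+09 Pa, K = 4.889e-03.
At the depth limit, V_lim = h_lim·A = 7.731e-05 · 4.776e-04 = 3.692e-08 m³.
Sliding life L = V_lim·H/(K·W) = 3.692e-08 · 1.630e+09 / (4.889e-03 · 78.04) = 157.7 m.

value=157.7 m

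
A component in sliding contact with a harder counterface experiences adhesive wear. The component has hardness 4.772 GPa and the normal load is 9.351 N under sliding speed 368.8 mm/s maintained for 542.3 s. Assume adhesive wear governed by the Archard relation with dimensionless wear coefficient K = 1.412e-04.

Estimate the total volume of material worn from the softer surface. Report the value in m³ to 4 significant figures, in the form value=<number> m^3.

Intermediates are shown rounded. All arithmetic carries full precision — rounded once at the end, at four significant figures.
Sliding speed v = 368.8 mm/s = 0.3688 m/s. Distance L = v·t = 0.3688 m/s × 542.3 s = 200.0 m.
Hardness H = 4.772 GPa = 4.772e+09 Pa.
Expressed in SI base units: W = 9.351 N, H = 4.772e+09 Pa, K = 1.412e-04.
Wear volume V = K·W·L/H = 1.412e-04 · 9.351 · 200.0 / 4.772e+09 = 5.534e-11 m³.

value=5.534e-11 m^3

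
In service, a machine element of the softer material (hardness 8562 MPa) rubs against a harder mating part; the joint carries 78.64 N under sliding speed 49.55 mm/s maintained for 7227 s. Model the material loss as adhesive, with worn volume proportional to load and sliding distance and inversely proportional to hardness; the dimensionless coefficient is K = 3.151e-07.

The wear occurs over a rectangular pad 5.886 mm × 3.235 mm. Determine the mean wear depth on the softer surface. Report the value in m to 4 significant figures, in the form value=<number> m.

value=5.443e-08 m

The computation holds exact precision; intermediates appear rounded — one last rounding: 4 significant digits.
Sliding speed v = 49.55 mm/s = 0.04955 m/s. Path length L = v·t = 0.04955 m/s × 7227 s = 358.1 m.
Hardness H = 8562 MPa = 8.562e+09 Pa.
Pad sides 5.886 mm × 3.235 mm = 0.005886 m × 0.003235 m. Contact area A = 0.005886 m × 0.003235 m = 1.904e-05 m².
Working in SI base units: W = 78.64 N, H = 8.562e+09 Pa, K = 3.151e-07.
Worn volume V = K·W·L/H = 3.151e-07 · 78.64 · 358.1 / 8.562e+09 = 1.036e-12 m³.
Depth of wear h = V/A = 1.036e-12 / 1.904e-05 = 5.443e-08 m.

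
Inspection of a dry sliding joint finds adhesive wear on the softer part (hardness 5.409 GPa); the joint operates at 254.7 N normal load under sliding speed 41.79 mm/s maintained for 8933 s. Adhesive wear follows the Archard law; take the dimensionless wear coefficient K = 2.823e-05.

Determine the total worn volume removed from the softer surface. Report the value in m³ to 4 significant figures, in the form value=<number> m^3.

The algebra keeps full precision. Quoted intermediates are rounded — a lone final rounding: four significant figures.
Convert: Sliding speed v = 41.79 mm/s = 0.04179 m/s. Distance covered L = v·t = 0.04179 m/s × 8933 s = 373.3 m.
Convert: Hardness H = 5.409 GPa = 5.409e+09 Pa.
In SI base units: W = 254.7 N, H = 5.409e+09 Pa, K = 2.823e-05.
Archard volume V = K·W·L/H = 2.823e-05 · 254.7 · 373.3 / 5.409e+09 = 4.962e-10 m³.

value=4.962e-10 m^3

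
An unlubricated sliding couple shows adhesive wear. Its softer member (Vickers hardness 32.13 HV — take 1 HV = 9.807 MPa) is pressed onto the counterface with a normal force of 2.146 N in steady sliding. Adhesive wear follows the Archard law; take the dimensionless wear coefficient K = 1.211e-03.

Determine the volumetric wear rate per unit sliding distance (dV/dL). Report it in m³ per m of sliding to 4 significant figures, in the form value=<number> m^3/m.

value=8.248e-12 m^3/m

The algebra runs at full float precision. Intermediates are displayed rounded, and a lone final rounding: 4 significant figures.
Hardness H = 32.13 HV × 9.807 MPa/HV = 315.1 MPa = 3.151e+08 Pa.
Collected in SI base units: W = 2.146 N, H = 3.151e+08 Pa, K = 1.211e-03.
Rate of wear dV/dL = K·W/H — distance-free: 1.211e-03 · 2.146 / 3.151e+08 = 8.248e-12 m³/m.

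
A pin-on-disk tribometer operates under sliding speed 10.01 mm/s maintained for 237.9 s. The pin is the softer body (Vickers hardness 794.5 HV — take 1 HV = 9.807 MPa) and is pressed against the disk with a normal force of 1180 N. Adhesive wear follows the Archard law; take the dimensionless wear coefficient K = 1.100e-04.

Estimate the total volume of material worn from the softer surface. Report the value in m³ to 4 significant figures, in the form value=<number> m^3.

value=3.967e-11 m^3

Quoted intermediates are rounded, and the computation runs at exact precision. Rounded once at the end to 4 significant figures.
Convert: Sliding speed v = 10.01 mm/s = 0.01001 m/s. Total distance L = v·t = 0.01001 m/s × 237.9 s = 2.381 m.
Convert: Hardness H = 794.5 HV × 9.807 MPa/HV = 7792 MPa = 7.792e+09 Pa.
Collected in SI base units: W = 1180 N, H = 7.792e+09 Pa, K = 1.100e-04.
Archard volume V = K·W·L/H = 1.100e-04 · 1180 · 2.381 / 7.792e+09 = 3.967e-11 m³.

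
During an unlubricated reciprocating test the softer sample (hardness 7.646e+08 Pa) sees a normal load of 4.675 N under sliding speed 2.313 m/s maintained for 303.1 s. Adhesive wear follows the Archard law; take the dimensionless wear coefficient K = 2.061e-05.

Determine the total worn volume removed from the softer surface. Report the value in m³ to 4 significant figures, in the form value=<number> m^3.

Printed values are rounded — the computation holds full precision, and rounded once at the end, at 4 significant figures.
Distance L = v·t = 2.313 m/s × 303.1 s = 701.1 m.
Collected in SI base units: W = 4.675 N, H = 7.646e+08 Pa, K = 2.061e-05.
The Archard volume V = K·W·L/H = 2.061e-05 · 4.675 · 701.1 / 7.646e+08 = 8.835e-11 m³.

value=8.835e-11 m^3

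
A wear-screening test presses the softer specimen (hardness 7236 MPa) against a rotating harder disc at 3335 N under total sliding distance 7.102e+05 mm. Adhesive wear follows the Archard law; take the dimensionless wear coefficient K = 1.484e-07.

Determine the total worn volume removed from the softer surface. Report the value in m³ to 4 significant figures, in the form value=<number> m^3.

value=4.857e-11 m^3

Intermediate values appear rounded — all working math keeps exact precision — rounded just once to 4 significant digits.
Distance covered L = 7.102e+05 mm = 710.2 m.
Hardness H = 7236 MPa = 7.236e+09 Pa.
Working in SI base units: W = 3335 N, H = 7.236e+09 Pa, K = 1.484e-07.
Archard relation: V = K·W·L/H = 1.484e-07 · 3335 · 710.2 / 7.236e+09 = 4.857e-11 m³.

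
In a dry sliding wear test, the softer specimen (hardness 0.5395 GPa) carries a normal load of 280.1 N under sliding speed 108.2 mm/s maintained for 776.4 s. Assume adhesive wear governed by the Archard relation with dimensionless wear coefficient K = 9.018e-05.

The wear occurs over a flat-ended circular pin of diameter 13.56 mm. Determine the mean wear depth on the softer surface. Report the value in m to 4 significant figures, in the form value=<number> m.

value=2.724e-05 m

Every step holds full float precision, and intermediate values are shown rounded. Rounded once at the end, at 4 significant figures.
Sliding speed v = 108.2 mm/s = 0.1082 m/s. Path length L = v·t = 0.1082 m/s × 776.4 s = 84.01 m.
Hardness H = 0.5395 GPa = 5.395e+08 Pa.
Pin diameter d = 13.56 mm = 0.01356 m. Contact area A = π·d²/4 = π·(0.01356 m)²/4 = 1.444e-04 m².
Working in SI base units: W = 280.1 N, H = 5.395e+08 Pa, K = 9.018e-05.
The Archard volume V = K·W·L/H = 9.018e-05 · 280.1 · 84.01 / 5.395e+08 = 3.933e-09 m³.
Depth h = V/A = 3.933e-09 / 1.444e-04 = 2.724e-05 m.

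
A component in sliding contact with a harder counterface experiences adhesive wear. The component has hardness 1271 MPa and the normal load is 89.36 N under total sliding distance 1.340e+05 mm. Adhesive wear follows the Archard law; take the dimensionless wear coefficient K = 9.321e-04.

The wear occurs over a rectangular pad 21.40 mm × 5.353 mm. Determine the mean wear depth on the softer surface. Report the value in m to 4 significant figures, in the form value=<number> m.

value=7.666e-05 m

The computation keeps full float precision; intermediates appear rounded — rounded just once, at 4 significant figures.
Convert: Distance L = 1.340e+05 mm = 134.0 m.
Convert: Hardness H = 1271 MPa = 1.271e+09 Pa.
Convert: Pad sides 21.40 mm × 5.353 mm = 0.02140 m × 0.005353 m. Contact area A = 0.02140 m × 0.005353 m = 1.146e-04 m².
SI base units throughout: W = 89.36 N, H = 1.271e+09 Pa, K = 9.321e-04.
The Archard volume V = K·W·L/H = 9.321e-04 · 89.36 · 134.0 / 1.271e+09 = 8.781e-09 m³.
Depth of wear h = V/A = 8.781e-09 / 1.146e-04 = 7.666e-05 m.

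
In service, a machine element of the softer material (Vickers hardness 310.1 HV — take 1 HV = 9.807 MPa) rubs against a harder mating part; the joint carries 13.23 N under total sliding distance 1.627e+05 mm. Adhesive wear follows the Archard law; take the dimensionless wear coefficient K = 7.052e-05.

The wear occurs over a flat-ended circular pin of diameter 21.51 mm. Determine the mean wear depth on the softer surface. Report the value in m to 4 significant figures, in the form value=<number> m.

Displayed values are rounded, and each operation carries full precision, and one final rounding, at four significant digits.
Distance L = 1.627e+05 mm = 162.7 m.
Hardness H = 310.1 HV × 9.807 MPa/HV = 3041 MPa = 3.041e+09 Pa.
Pin diameter d = 21.51 mm = 0.02151 m. Contact area A = π·d²/4 = π·(0.02151 m)²/4 = 3.634e-04 m².
SI base units throughout: W = 13.23 N, H = 3.041e+09 Pa, K = 7.052e-05.
Archard volume V = K·W·L/H = 7.052e-05 · 13.23 · 162.7 / 3.041e+09 = 4.991e-11 m³.
Depth of wear h = V/A = 4.991e-11 / 3.634e-04 = 1.374e-07 m.

value=1.374e-07 m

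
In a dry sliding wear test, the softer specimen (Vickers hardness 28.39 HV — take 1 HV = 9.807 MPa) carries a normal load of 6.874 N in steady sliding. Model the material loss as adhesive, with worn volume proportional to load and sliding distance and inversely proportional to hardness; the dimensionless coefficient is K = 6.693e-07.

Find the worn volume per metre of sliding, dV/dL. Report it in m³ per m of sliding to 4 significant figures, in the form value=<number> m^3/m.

Each operation carries full float precision. The intermediates appear rounded, and a lone final rounding to four significant figures.
Convert: Hardness H = 28.39 HV × 9.807 MPa/HV = 278.4 MPa = 2.784e+08 Pa.
In SI base units: W = 6.874 N, H = 2.784e+08 Pa, K = 6.693e-07.
The wear rate dV/dL = K·W/H (no L dependence): 6.693e-07 · 6.874 / 2.784e+08 = 1.652e-14 m³/m.

value=1.652e-14 m^3/m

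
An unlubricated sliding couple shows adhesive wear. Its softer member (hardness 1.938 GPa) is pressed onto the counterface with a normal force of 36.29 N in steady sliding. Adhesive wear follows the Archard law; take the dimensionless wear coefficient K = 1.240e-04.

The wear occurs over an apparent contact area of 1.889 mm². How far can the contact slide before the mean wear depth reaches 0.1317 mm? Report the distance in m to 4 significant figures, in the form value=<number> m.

value=107.1 m

All working math carries full float precision; quoted intermediates are rounded. Rounded once at the end to four significant figures.
Hardness H = 1.938 GPa = 1.938e+09 Pa.
Contact area A = 1.889 mm² = 1.889e-06 m².
Depth limit h_lim = 0.1317 mm = 1.317e-04 m.
Working in SI base units: W = 36.29 N, H = 1.938e+09 Pa, K = 1.240e-04.
Allowed volume V_lim = h_lim·A = 1.317e-04 · 1.889e-06 = 2.488e-10 m³.
Thus life L = V_lim·H/(K·W) = 2.488e-10 · 1.938e+09 / (1.240e-04 · 36.29) = 107.1 m.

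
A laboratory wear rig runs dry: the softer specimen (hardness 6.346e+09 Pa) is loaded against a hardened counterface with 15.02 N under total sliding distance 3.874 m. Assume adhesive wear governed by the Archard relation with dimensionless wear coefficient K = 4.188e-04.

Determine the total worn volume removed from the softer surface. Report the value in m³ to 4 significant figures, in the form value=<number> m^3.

value=3.840e-12 m^3

The intermediates are displayed rounded. The algebra keeps exact precision; a lone final rounding to four significant figures.
In SI base units: W = 15.02 N, H = 6.346e+09 Pa, K = 4.188e-04.
Archard relation: V = K·W·L/H = 4.188e-04 · 15.02 · 3.874 / 6.346e+09 = 3.840e-12 m³.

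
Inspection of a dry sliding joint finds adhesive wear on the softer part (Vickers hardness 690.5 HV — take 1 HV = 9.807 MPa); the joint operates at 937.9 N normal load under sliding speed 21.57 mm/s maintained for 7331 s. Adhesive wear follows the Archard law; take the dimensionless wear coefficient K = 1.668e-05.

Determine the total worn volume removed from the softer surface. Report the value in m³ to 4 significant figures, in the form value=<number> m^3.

The intermediates appear rounded. Every step runs at full float precision; one last rounding to 4 significant figures.
Sliding speed v = 21.57 mm/s = 0.02157 m/s. The distance L = v·t = 0.02157 m/s × 7331 s = 158.1 m.
Hardness H = 690.5 HV × 9.807 MPa/HV = 6772 MPa = 6.772e+09 Pa.
As SI base values: W = 937.9 N, H = 6.772e+09 Pa, K = 1.668e-05.
Archard volume V = K·W·L/H = 1.668e-05 · 937.9 · 158.1 / 6.772e+09 = 3.653e-10 m³.

value=3.653e-10 m^3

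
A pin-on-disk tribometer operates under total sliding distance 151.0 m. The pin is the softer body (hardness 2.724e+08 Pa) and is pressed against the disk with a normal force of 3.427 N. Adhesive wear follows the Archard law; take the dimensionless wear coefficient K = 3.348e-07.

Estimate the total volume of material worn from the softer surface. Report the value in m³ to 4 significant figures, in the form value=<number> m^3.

value=6.360e-13 m^3

Intermediate values appear rounded. Every step maintains exact precision, and a lone final rounding, at four significant figures.
Restated in SI base units: W = 3.427 N, H = 2.724e+08 Pa, K = 3.348e-07.
Volume removed: V = K·W·L/H = 3.348e-07 · 3.427 · 151.0 / 2.724e+08 = 6.360e-13 m³.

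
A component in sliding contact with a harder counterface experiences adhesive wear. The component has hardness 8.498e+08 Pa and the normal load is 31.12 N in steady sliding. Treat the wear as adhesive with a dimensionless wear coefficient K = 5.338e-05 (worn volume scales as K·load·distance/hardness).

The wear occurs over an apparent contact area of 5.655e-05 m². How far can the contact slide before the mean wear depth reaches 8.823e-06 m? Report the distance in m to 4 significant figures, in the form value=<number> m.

Every step runs at full precision; the intermediates appear rounded — rounded once at the end: four significant figures.
Restated in SI base units: W = 31.12 N, H = 8.498e+08 Pa, K = 5.338e-05.
Allowed volume V_lim = h_lim·A = 8.823e-06 · 5.655e-05 = 4.989e-10 m³.
Thus life L = V_lim·H/(K·W) = 4.989e-10 · 8.498e+08 / (5.338e-05 · 31.12) = 255.2 m.

value=255.2 m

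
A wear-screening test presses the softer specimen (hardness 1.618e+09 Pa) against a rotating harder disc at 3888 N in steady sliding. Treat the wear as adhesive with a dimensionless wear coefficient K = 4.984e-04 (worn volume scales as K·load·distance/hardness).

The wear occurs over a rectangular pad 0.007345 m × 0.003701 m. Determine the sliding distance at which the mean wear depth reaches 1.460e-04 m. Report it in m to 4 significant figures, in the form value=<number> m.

The intermediates are printed rounded — all working math maintains exact precision, and one final rounding: 4 significant digits.
Convert: Contact area A = 0.007345 m × 0.003701 m = 2.718e-05 m².
In SI base units: W = 3888 N, H = 1.618e+09 Pa, K = 4.984e-04.
At the depth limit, V_lim = h_lim·A = 1.460e-04 · 2.718e-05 = 3.969e-09 m³.
So the life L = V_lim·H/(K·W) = 3.969e-09 · 1.618e+09 / (4.984e-04 · 3888) = 3.314 m.

value=3.314 m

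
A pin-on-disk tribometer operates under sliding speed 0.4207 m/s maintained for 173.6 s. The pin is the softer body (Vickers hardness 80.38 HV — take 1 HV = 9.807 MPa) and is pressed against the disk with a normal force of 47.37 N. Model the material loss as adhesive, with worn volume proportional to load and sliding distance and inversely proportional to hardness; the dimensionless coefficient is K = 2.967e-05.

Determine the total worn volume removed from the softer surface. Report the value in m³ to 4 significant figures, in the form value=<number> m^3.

The computation maintains full float precision; intermediates are shown rounded, and one final rounding to four significant digits.
Sliding distance L = v·t = 0.4207 m/s × 173.6 s = 73.03 m.
Hardness H = 80.38 HV × 9.807 MPa/HV = 788.3 MPa = 7.883e+08 Pa.
Working in SI base units: W = 47.37 N, H = 7.883e+08 Pa, K = 2.967e-05.
Archard relation: V = K·W·L/H = 2.967e-05 · 47.37 · 73.03 / 7.883e+08 = 1.302e-10 m³.

value=1.302e-10 m^3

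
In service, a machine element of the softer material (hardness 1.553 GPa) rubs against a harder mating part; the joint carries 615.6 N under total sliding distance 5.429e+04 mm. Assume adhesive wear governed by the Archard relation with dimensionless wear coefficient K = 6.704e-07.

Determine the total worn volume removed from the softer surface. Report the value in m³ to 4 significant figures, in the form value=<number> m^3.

value=1.443e-11 m^3

Intermediates are printed rounded, and each operation runs at full precision — a lone final rounding to four significant figures.
Distance L = 5.429e+04 mm = 54.29 m.
Hardness H = 1.553 GPa = 1.553e+09 Pa.
In SI base units, W = 615.6 N, H = 1.553e+09 Pa, K = 6.704e-07.
Apply Archard: V = K·W·L/H = 6.704e-07 · 615.6 · 54.29 / 1.553e+09 = 1.443e-11 m³.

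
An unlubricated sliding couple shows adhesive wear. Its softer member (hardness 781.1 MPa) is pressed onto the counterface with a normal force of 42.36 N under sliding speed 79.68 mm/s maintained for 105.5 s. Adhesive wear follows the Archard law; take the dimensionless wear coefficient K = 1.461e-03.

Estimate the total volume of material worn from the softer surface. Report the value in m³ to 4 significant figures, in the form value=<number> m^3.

value=6.660e-10 m^3

The computation maintains full precision. The intermediates appear rounded, and rounded once at the end, at four significant figures.
Sliding speed v = 79.68 mm/s = 0.07968 m/s. Path length L = v·t = 0.07968 m/s × 105.5 s = 8.406 m.
Hardness H = 781.1 MPa = 7.811e+08 Pa.
In SI base units, W = 42.36 N, H = 7.811e+08 Pa, K = 1.461e-03.
Wear volume V = K·W·L/H = 1.461e-03 · 42.36 · 8.406 / 7.811e+08 = 6.660e-10 m³.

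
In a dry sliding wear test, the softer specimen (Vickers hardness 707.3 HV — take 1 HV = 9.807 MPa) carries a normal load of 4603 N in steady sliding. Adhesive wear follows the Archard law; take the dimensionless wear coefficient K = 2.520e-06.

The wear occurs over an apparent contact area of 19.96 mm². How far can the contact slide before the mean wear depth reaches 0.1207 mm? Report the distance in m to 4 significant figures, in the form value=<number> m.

Intermediates are displayed rounded — each operation maintains full precision, and one final rounding, at four significant figures.
Convert: Hardness H = 707.3 HV × 9.807 MPa/HV = 6936 MPa = 6.936e+09 Pa.
Convert: Contact area A = 19.96 mm² = 1.996e-05 m².
Convert: Depth limit h_lim = 0.1207 mm = 1.207e-04 m.
SI base units throughout: W = 4603 N, H = 6.936e+09 Pa, K = 2.520e-06.
Allowed volume V_lim = h_lim·A = 1.207e-04 · 1.996e-05 = 2.409e-09 m³.
So the life L = V_lim·H/(K·W) = 2.409e-09 · 6.936e+09 / (2.520e-06 · 4603) = 1441 m.

value=1441 m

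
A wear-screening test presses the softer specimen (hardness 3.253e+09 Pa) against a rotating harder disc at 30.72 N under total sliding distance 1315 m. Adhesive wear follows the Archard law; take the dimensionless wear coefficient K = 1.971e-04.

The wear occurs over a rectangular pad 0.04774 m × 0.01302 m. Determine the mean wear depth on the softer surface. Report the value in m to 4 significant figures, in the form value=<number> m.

value=3.938e-06 m

Every step maintains exact precision; intermediates are printed rounded. Rounded just once: 4 significant figures.
Convert: Contact area A = 0.04774 m × 0.01302 m = 6.216e-04 m².
Working in SI base units: W = 30.72 N, H = 3.253e+09 Pa, K = 1.971e-04.
Wear volume V = K·W·L/H = 1.971e-04 · 30.72 · 1315 / 3.253e+09 = 2.448e-09 m³.
Depth of wear h = V/A = 2.448e-09 / 6.216e-04 = 3.938e-06 m.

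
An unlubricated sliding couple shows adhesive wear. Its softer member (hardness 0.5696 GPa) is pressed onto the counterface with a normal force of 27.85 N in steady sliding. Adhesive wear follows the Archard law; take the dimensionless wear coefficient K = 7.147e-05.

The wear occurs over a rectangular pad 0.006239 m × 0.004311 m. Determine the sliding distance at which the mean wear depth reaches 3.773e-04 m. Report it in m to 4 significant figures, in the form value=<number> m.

All working math maintains full float precision; intermediate values are shown rounded; a lone final rounding to 4 significant digits.
Hardness H = 0.5696 GPa = 5.696e+08 Pa.
Contact area A = 0.006239 m × 0.004311 m = 2.690e-05 m².
In SI base units, W = 27.85 N, H = 5.696e+08 Pa, K = 7.147e-05.
Wearable volume V_lim = h_lim·A = 3.773e-04 · 2.690e-05 = 1.015e-08 m³.
So the life L = V_lim·H/(K·W) = 1.015e-08 · 5.696e+08 / (7.147e-05 · 27.85) = 2904 m.

value=2904 m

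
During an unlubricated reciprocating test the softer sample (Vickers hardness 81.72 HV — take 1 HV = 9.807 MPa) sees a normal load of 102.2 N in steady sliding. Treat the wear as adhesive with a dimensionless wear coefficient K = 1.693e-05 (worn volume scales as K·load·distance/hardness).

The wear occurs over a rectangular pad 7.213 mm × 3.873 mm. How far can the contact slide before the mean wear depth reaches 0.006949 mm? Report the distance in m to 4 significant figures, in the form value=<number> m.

value=89.92 m

The intermediates are shown rounded — all arithmetic carries full precision — a lone final rounding: 4 significant digits.
Hardness H = 81.72 HV × 9.807 MPa/HV = 801.4 MPa = 8.014e+08 Pa.
Pad sides 7.213 mm × 3.873 mm = 0.007213 m × 0.003873 m. Contact area A = 0.007213 m × 0.003873 m = 2.794e-05 m².
Depth limit h_lim = 0.006949 mm = 6.949e-06 m.
Working in SI base units: W = 102.2 N, H = 8.014e+08 Pa, K = 1.693e-05.
At the depth limit, V_lim = h_lim·A = 6.949e-06 · 2.794e-05 = 1.941e-10 m³.
Inverting, life L = V_lim·H/(K·W) = 1.941e-10 · 8.014e+08 / (1.693e-05 · 102.2) = 89.92 m.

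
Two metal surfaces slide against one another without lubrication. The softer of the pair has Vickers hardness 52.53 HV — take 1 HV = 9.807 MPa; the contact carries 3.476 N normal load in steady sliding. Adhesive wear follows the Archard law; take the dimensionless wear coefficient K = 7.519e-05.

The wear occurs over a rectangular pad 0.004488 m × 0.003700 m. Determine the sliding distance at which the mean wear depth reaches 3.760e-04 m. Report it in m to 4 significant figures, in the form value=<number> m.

value=1.231e+04 m

The algebra runs at full precision; intermediate values appear rounded; one last rounding to 4 significant digits.
Convert: Hardness H = 52.53 HV × 9.807 MPa/HV = 515.2 MPa = 5.152e+08 Pa.
Convert: Contact area A = 0.004488 m × 0.003700 m = 1.661e-05 m².
Expressed in SI base units: W = 3.476 N, H = 5.152e+08 Pa, K = 7.519e-05.
Permissible volume V_lim = h_lim·A = 3.760e-04 · 1.661e-05 = 6.244e-09 m³.
Inverting, life L = V_lim·H/(K·W) = 6.244e-09 · 5.152e+08 / (7.519e-05 · 3.476) = 1.231e+04 m.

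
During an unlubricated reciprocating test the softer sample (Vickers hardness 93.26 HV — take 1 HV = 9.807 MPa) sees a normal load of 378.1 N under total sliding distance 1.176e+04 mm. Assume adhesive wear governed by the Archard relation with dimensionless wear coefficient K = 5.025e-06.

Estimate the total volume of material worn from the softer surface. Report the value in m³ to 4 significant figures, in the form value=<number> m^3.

value=2.443e-11 m^3

Intermediates are shown rounded — the computation holds exact precision, and a lone final rounding: four significant figures.
Convert: Distance L = 1.176e+04 mm = 11.76 m.
Convert: Hardness H = 93.26 HV × 9.807 MPa/HV = 914.6 MPa = 9.146e+08 Pa.
In SI base units: W = 378.1 N, H = 9.146e+08 Pa, K = 5.025e-06.
By Archard's law, V = K·W·L/H = 5.025e-06 · 378.1 · 11.76 / 9.146e+08 = 2.443e-11 m³.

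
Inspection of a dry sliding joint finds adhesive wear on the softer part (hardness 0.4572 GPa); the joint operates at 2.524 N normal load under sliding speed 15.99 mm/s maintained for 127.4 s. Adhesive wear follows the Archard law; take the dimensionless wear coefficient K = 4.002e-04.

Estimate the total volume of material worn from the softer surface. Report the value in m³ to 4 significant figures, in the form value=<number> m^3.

The computation runs at full float precision — the intermediates are shown rounded — a lone final rounding to four significant digits.
Convert: Sliding speed v = 15.99 mm/s = 0.01599 m/s. The distance L = v·t = 0.01599 m/s × 127.4 s = 2.037 m.
Convert: Hardness H = 0.4572 GPa = 4.572e+08 Pa.
In SI base units: W = 2.524 N, H = 4.572e+08 Pa, K = 4.002e-04.
Wear volume V = K·W·L/H = 4.002e-04 · 2.524 · 2.037 / 4.572e+08 = 4.501e-12 m³.

value=4.501e-12 m^3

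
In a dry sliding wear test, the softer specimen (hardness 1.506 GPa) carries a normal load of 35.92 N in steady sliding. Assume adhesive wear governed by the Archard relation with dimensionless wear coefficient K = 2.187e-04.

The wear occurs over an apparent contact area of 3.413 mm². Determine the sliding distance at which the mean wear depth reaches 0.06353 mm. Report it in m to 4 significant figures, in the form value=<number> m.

Shown intermediates are rounded — the algebra maintains full precision, and one final rounding: four significant digits.
Hardness H = 1.506 GPa = 1.506e+09 Pa.
Contact area A = 3.413 mm² = 3.413e-06 m².
Depth limit h_lim = 0.06353 mm = 6.353e-05 m.
As SI base values: W = 35.92 N, H = 1.506e+09 Pa, K = 2.187e-04.
Wearable volume V_lim = h_lim·A = 6.353e-05 · 3.413e-06 = 2.168e-10 m³.
Thus life L = V_lim·H/(K·W) = 2.168e-10 · 1.506e+09 / (2.187e-04 · 35.92) = 41.57 m.

value=41.57 m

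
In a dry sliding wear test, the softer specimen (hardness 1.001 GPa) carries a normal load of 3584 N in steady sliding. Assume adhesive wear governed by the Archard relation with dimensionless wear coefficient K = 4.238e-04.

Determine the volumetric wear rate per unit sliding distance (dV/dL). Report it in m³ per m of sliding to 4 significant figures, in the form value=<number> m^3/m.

value=1.517e-09 m^3/m

All working math maintains full float precision, and the intermediates appear rounded. Rounded once at the end: 4 significant digits.
Hardness H = 1.001 GPa = 1.001e+09 Pa.
Collected in SI base units: W = 3584 N, H = 1.001e+09 Pa, K = 4.238e-04.
Sliding wear rate dV/dL = K·W/H (no L dependence): 4.238e-04 · 3584 / 1.001e+09 = 1.517e-09 m³/m.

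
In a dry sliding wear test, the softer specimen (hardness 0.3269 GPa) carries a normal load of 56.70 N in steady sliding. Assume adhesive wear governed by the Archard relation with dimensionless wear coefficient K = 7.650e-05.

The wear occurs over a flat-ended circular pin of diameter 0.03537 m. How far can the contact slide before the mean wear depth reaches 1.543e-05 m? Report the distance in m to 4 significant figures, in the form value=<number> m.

value=1143 m

Intermediates are printed rounded. All arithmetic maintains full precision — rounded just once: four significant figures.
Hardness H = 0.3269 GPa = 3.269e+08 Pa.
Contact area A = π·d²/4 = π·(0.03537 m)²/4 = 9.826e-04 m².
In SI base units, W = 56.70 N, H = 3.269e+08 Pa, K = 7.650e-05.
At the depth limit, V_lim = h_lim·A = 1.543e-05 · 9.826e-04 = 1.516e-08 m³.
So the life L = V_lim·H/(K·W) = 1.516e-08 · 3.269e+08 / (7.650e-05 · 56.70) = 1143 m.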